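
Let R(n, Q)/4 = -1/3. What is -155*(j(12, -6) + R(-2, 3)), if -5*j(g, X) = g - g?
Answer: 620/3 ≈ 206.67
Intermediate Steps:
R(n, Q) = -4/3 (R(n, Q) = 4*(-1/3) = -4/3)
j(g, X) = 0 (j(g, X) = -(g - g)/5 = -1/5*0 = 0)
-155*(j(12, -6) + R(-2, 3)) = -155*(0 - 4/3) = -155*(-4/3) = 620/3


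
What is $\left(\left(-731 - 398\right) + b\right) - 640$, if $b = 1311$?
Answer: $-458$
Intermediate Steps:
$\left(\left(-731 - 398\right) + b\right) - 640 = \left(\left(-731 - 398\right) + 1311\right) - 640 = \left(-1129 + 1311\right) - 640 = 182 - 640 = -458$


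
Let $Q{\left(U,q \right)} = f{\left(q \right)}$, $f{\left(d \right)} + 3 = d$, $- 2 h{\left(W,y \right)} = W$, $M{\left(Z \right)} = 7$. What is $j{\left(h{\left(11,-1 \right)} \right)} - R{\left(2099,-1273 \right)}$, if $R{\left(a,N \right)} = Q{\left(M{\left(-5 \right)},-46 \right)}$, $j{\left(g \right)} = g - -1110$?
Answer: $\frac{2307}{2} \approx 1153.5$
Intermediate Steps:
$h{\left(W,y \right)} = - \frac{W}{2}$
$j{\left(g \right)} = 1110 + g$ ($j{\left(g \right)} = g + 1110 = 1110 + g$)
$f{\left(d \right)} = -3 + d$
$Q{\left(U,q \right)} = -3 + q$
$R{\left(a,N \right)} = -49$ ($R{\left(a,N \right)} = -3 - 46 = -49$)
$j{\left(h{\left(11,-1 \right)} \right)} - R{\left(2099,-1273 \right)} = \left(1110 - \frac{11}{2}\right) - -49 = \left(1110 - \frac{11}{2}\right) + 49 = \frac{2209}{2} + 49 = \frac{2307}{2}$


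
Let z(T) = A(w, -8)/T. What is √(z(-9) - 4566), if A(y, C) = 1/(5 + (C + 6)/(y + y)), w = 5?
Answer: I*√5917566/36 ≈ 67.572*I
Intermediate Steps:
A(y, C) = 1/(5 + (6 + C)/(2*y)) (A(y, C) = 1/(5 + (6 + C)/((2*y))) = 1/(5 + (6 + C)*(1/(2*y))) = 1/(5 + (6 + C)/(2*y)))
z(T) = 5/(24*T) (z(T) = (2*5/(6 - 8 + 10*5))/T = (2*5/(6 - 8 + 50))/T = (2*5/48)/T = (2*5*(1/48))/T = 5/(24*T))
√(z(-9) - 4566) = √((5/24)/(-9) - 4566) = √((5/24)*(-⅑) - 4566) = √(-5/216 - 4566) = √(-986261/216) = I*√5917566/36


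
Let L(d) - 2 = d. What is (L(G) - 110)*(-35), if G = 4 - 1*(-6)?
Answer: 3430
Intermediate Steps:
G = 10 (G = 4 + 6 = 10)
L(d) = 2 + d
(L(G) - 110)*(-35) = ((2 + 10) - 110)*(-35) = (12 - 110)*(-35) = -98*(-35) = 3430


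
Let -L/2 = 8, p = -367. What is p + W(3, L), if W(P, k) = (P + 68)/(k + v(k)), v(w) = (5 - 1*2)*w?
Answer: -23559/64 ≈ -368.11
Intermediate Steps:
v(w) = 3*w (v(w) = (5 - 2)*w = 3*w)
L = -16 (L = -2*8 = -16)
W(P, k) = (68 + P)/(4*k) (W(P, k) = (P + 68)/(k + 3*k) = (68 + P)/((4*k)) = (68 + P)*(1/(4*k)) = (68 + P)/(4*k))
p + W(3, L) = -367 + (¼)*(68 + 3)/(-16) = -367 + (¼)*(-1/16)*71 = -367 - 71/64 = -23559/64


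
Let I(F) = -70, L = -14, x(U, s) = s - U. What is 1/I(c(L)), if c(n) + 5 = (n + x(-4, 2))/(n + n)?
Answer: -1/70 ≈ -0.014286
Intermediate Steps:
c(n) = -5 + (6 + n)/(2*n) (c(n) = -5 + (n + (2 - 1*(-4)))/(n + n) = -5 + (n + (2 + 4))/((2*n)) = -5 + (n + 6)*(1/(2*n)) = -5 + (6 + n)*(1/(2*n)) = -5 + (6 + n)/(2*n))
1/I(c(L)) = 1/(-70) = -1/70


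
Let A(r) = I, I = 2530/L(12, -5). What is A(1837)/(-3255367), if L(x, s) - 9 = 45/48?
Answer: -40480/517603353 ≈ -7.8207e-5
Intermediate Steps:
L(x, s) = 159/16 (L(x, s) = 9 + 45/48 = 9 + 45*(1/48) = 9 + 15/16 = 159/16)
I = 40480/159 (I = 2530/(159/16) = 2530*(16/159) = 40480/159 ≈ 254.59)
A(r) = 40480/159
A(1837)/(-3255367) = (40480/159)/(-3255367) = (40480/159)*(-1/3255367) = -40480/517603353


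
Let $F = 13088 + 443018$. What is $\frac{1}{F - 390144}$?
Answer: $\frac{1}{65962} \approx 1.516 \cdot 10^{-5}$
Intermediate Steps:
$F = 456106$
$\frac{1}{F - 390144} = \frac{1}{456106 - 390144} = \frac{1}{65962}$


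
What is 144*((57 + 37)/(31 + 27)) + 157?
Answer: 11321/29 ≈ 390.38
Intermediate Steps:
144*((57 + 37)/(31 + 27)) + 157 = 144*(94/58) + 157 = 144*(94*(1/58)) + 157 = 144*(47/29) + 157 = 6768/29 + 157 = 11321/29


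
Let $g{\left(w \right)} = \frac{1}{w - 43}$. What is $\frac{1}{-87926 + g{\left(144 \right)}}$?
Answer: $- \frac{101}{8880525} \approx -1.1373 \cdot 10^{-5}$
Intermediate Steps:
$g{\left(w \right)} = \frac{1}{-43 + w}$
$\frac{1}{-87926 + g{\left(144 \right)}} = \frac{1}{-87926 + \frac{1}{-43 + 144}} = \frac{1}{-87926 + \frac{1}{101}} = \frac{1}{- \frac{8880525}{101}} = - \frac{101}{8880525}$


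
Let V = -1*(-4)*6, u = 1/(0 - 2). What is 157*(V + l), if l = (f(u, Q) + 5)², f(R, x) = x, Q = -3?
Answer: 4396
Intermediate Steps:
u = -½ (u = 1/(-2) = -½ ≈ -0.50000)
V = 24 (V = 4*6 = 24)
l = 4 (l = (-3 + 5)² = 2² = 4)
157*(V + l) = 157*(24 + 4) = 157*28 = 4396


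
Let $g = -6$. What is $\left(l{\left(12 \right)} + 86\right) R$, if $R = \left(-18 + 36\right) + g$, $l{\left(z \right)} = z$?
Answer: $1176$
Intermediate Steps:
$R = 12$ ($R = \left(-18 + 36\right) - 6 = 18 - 6 = 12$)
$\left(l{\left(12 \right)} + 86\right) R = \left(12 + 86\right) 12 = 98 \cdot 12 = 1176$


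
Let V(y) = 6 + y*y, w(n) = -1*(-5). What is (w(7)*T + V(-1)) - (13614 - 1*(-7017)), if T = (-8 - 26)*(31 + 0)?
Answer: -25894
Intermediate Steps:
w(n) = 5
T = -1054 (T = -34*31 = -1054)
V(y) = 6 + y²
(w(7)*T + V(-1)) - (13614 - 1*(-7017)) = (5*(-1054) + (6 + (-1)²)) - (13614 - 1*(-7017)) = (-5270 + (6 + 1)) - (13614 + 7017) = (-5270 + 7) - 1*20631 = -5263 - 20631 = -25894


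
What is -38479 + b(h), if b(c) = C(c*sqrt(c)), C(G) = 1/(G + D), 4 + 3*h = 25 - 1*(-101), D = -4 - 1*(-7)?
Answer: -69862664876/1815605 + 366*sqrt(366)/1815605 ≈ -38479.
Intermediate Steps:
D = 3 (D = -4 + 7 = 3)
h = 122/3 (h = -4/3 + (25 - 1*(-101))/3 = -4/3 + (25 + 101)/3 = -4/3 + (1/3)*126 = -4/3 + 42 = 122/3 ≈ 40.667)
C(G) = 1/(3 + G) (C(G) = 1/(G + 3) = 1/(3 + G))
b(c) = 1/(3 + c**(3/2)) (b(c) = 1/(3 + c*sqrt(c)) = 1/(3 + c**(3/2)))
-38479 + b(h) = -38479 + 1/(3 + (122/3)**(3/2)) = -38479 + 1/(3 + 122*sqrt(366)/9)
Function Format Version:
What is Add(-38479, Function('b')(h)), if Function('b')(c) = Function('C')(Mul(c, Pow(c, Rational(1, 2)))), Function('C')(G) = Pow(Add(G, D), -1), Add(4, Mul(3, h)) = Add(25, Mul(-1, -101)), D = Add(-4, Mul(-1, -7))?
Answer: Add(Rational(-69862664876, 1815605), Mul(Rational(366, 1815605), Pow(366, Rational(1, 2)))) ≈ -38479.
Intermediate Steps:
D = 3 (D = Add(-4, 7) = 3)
h = Rational(122, 3) (h = Add(Rational(-4, 3), Mul(Rational(1, 3), Add(25, Mul(-1, -101)))) = Add(Rational(-4, 3), Mul(Rational(1, 3), Add(25, 101))) = Add(Rational(-4, 3), Mul(Rational(1, 3), 126)) = Add(Rational(-4, 3), 42) = Rational(122, 3) ≈ 40.667)
Function('C')(G) = Pow(Add(3, G), -1) (Function('C')(G) = Pow(Add(G, 3), -1) = Pow(Add(3, G), -1))
Function('b')(c) = Pow(Add(3, Pow(c, Rational(3, 2))), -1) (Function('b')(c) = Pow(Add(3, Mul(c, Pow(c, Rational(1, 2)))), -1) = Pow(Add(3, Pow(c, Rational(3, 2))), -1))
Add(-38479, Function('b')(h)) = Add(-38479, Pow(Add(3, Pow(Rational(122, 3), Rational(3, 2))), -1)) = Add(-38479, Pow(Add(3, Mul(Rational(122, 9), Pow(366, Rational(1, 2)))), -1))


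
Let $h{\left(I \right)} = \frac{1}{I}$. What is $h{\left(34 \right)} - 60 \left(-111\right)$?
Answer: $\frac{226441}{34} \approx 6660.0$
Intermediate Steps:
$h{\left(34 \right)} - 60 \left(-111\right) = \frac{1}{34} - 60 \left(-111\right) = \frac{1}{34} - -6660 = \frac{1}{34} + 6660 = \frac{226441}{34}$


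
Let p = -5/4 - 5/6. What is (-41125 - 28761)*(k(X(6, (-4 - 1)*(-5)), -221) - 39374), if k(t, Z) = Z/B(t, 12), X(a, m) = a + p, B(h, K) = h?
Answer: 129514831780/47 ≈ 2.7556e+9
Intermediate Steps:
p = -25/12 (p = -5*¼ - 5*⅙ = -5/4 - ⅚ = -25/12 ≈ -2.0833)
X(a, m) = -25/12 + a (X(a, m) = a - 25/12 = -25/12 + a)
k(t, Z) = Z/t
(-41125 - 28761)*(k(X(6, (-4 - 1)*(-5)), -221) - 39374) = (-41125 - 28761)*(-221/(-25/12 + 6) - 39374) = -69886*(-221/47/12 - 39374) = -69886*(-221*12/47 - 39374) = -69886*(-2652/47 - 39374) = -69886*(-1853230/47) = 129514831780/47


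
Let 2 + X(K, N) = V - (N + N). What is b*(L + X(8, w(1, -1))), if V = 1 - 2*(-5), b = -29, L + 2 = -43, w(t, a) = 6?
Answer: 1392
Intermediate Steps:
L = -45 (L = -2 - 43 = -45)
V = 11 (V = 1 + 10 = 11)
X(K, N) = 9 - 2*N (X(K, N) = -2 + (11 - (N + N)) = -2 + (11 - 2*N) = 9 - 2*N)
b*(L + X(8, w(1, -1))) = -29*(-45 + (9 - 2*6)) = -29*(-45 + (9 - 12)) = -29*(-45 - 3) = -29*(-48) = 1392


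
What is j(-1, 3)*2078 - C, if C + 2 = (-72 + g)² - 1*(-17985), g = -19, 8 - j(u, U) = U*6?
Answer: -47044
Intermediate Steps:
j(u, U) = 8 - 6*U (j(u, U) = 8 - U*6 = 8 - 6*U)
C = 26264 (C = -2 + ((-72 - 19)² - 1*(-17985)) = -2 + ((-91)² + 17985) = -2 + (8281 + 17985) = -2 + 26266 = 26264)
j(-1, 3)*2078 - C = (8 - 6*3)*2078 - 1*26264 = (8 - 18)*2078 - 26264 = -10*2078 - 26264 = -20780 - 26264 = -47044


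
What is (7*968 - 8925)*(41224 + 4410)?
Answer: -98067466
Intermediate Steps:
(7*968 - 8925)*(41224 + 4410) = (6776 - 8925)*45634 = -2149*45634 = -98067466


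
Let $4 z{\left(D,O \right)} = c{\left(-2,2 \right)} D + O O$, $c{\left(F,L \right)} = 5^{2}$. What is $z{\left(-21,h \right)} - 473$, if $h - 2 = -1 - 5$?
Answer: $- \frac{2401}{4} \approx -600.25$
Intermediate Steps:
$h = -4$ ($h = 2 - 6 = -4$)
$c{\left(F,L \right)} = 25$
$z{\left(D,O \right)} = \frac{O^{2}}{4} + \frac{25 D}{4}$ ($z{\left(D,O \right)} = \frac{25 D + O O}{4} = \frac{25 D + O^{2}}{4} = \frac{O^{2} + 25 D}{4} = \frac{O^{2}}{4} + \frac{25 D}{4}$)
$z{\left(-21,h \right)} - 473 = \left(\frac{\left(-4\right)^{2}}{4} + \frac{25}{4} \left(-21\right)\right) - 473 = \left(\frac{1}{4} \cdot 16 - \frac{525}{4}\right) - 473 = \left(4 - \frac{525}{4}\right) - 473 = - \frac{509}{4} - 473 = - \frac{2401}{4}$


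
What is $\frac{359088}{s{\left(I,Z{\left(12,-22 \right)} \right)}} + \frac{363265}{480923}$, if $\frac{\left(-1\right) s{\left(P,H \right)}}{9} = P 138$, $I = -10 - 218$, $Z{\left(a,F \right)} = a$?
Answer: $\frac{11481733661}{5674410477} \approx 2.0234$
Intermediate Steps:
$I = -228$
$s{\left(P,H \right)} = - 1242 P$ ($s{\left(P,H \right)} = - 9 P 138 = - 9 \cdot 138 P = - 1242 P$)
$\frac{359088}{s{\left(I,Z{\left(12,-22 \right)} \right)}} + \frac{363265}{480923} = \frac{359088}{\left(-1242\right) \left(-228\right)} + \frac{363265}{480923} = \frac{359088}{283176} + 363265 \cdot \frac{1}{480923} = 359088 \cdot \frac{1}{283176} + \frac{363265}{480923} = \frac{14962}{11799} + \frac{363265}{480923} = \frac{11481733661}{5674410477}$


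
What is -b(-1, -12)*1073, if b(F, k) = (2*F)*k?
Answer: -25752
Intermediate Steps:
b(F, k) = 2*F*k
-b(-1, -12)*1073 = -2*(-1)*(-12)*1073 = -24*1073 = -1*25752 = -25752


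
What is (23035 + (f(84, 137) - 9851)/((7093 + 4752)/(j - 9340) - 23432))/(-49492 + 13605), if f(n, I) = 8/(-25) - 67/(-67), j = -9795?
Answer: -17214491152747/26818544403925 ≈ -0.64189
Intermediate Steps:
f(n, I) = 17/25 (f(n, I) = 8*(-1/25) - 67*(-1/67) = -8/25 + 1 = 17/25)
(23035 + (f(84, 137) - 9851)/((7093 + 4752)/(j - 9340) - 23432))/(-49492 + 13605) = (23035 + (17/25 - 9851)/((7093 + 4752)/(-9795 - 9340) - 23432))/(-49492 + 13605) = (23035 - 246258/(25*(11845/(-19135) - 23432)))/(-35887) = (23035 - 246258/(25*(11845*(-1/19135) - 23432)))*(-1/35887) = (23035 - 246258/(25*(-2369/3827 - 23432)))*(-1/35887) = (23035 - 246258/(25*(-89676633/3827)))*(-1/35887) = (23035 - 246258/25*(-3827/89676633))*(-1/35887) = (23035 + 314143122/747305275)*(-1/35887) = (17214491152747/747305275)*(-1/35887) = -17214491152747/26818544403925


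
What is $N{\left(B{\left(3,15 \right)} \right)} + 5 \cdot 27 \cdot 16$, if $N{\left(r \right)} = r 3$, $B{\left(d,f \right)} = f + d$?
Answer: $2214$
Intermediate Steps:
$B{\left(d,f \right)} = d + f$
$N{\left(r \right)} = 3 r$
$N{\left(B{\left(3,15 \right)} \right)} + 5 \cdot 27 \cdot 16 = 3 \left(3 + 15\right) + 5 \cdot 27 \cdot 16 = 3 \cdot 18 + 135 \cdot 16 = 54 + 2160 = 2214$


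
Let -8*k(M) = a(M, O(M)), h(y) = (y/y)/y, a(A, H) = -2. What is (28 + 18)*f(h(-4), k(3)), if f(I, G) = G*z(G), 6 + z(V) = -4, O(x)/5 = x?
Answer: -115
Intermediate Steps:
O(x) = 5*x
h(y) = 1/y
k(M) = ¼ (k(M) = -⅛*(-2) = ¼)
z(V) = -10 (z(V) = -6 - 4 = -10)
f(I, G) = -10*G (f(I, G) = G*(-10) = -10*G)
(28 + 18)*f(h(-4), k(3)) = (28 + 18)*(-10*¼) = 46*(-5/2) = -115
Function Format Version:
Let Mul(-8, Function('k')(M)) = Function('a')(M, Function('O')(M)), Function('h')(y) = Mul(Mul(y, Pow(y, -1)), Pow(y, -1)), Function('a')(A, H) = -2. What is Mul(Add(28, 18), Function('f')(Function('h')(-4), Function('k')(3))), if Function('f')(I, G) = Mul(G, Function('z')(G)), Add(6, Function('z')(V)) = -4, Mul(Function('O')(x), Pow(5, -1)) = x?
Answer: -115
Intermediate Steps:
Function('O')(x) = Mul(5, x)
Function('h')(y) = Pow(y, -1) (Function('h')(y) = Mul(1, Pow(y, -1)) = Pow(y, -1))
Function('k')(M) = Rational(1, 4) (Function('k')(M) = Mul(Rational(-1, 8), -2) = Rational(1, 4))
Function('z')(V) = -10 (Function('z')(V) = Add(-6, -4) = -10)
Function('f')(I, G) = Mul(-10, G) (Function('f')(I, G) = Mul(G, -10) = Mul(-10, G))
Mul(Add(28, 18), Function('f')(Function('h')(-4), Function('k')(3))) = Mul(Add(28, 18), Mul(-10, Rational(1, 4))) = Mul(46, Rational(-5, 2)) = -115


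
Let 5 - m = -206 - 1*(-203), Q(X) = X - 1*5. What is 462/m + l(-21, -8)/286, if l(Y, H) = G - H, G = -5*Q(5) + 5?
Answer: 2543/44 ≈ 57.795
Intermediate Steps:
Q(X) = -5 + X (Q(X) = X - 5 = -5 + X)
G = 5 (G = -5*(-5 + 5) + 5 = -5*0 + 5 = 0 + 5 = 5)
m = 8 (m = 5 - (-206 - 1*(-203)) = 5 - (-206 + 203) = 5 - 1*(-3) = 5 + 3 = 8)
l(Y, H) = 5 - H
462/m + l(-21, -8)/286 = 462/8 + (5 - 1*(-8))/286 = 462*(⅛) + (5 + 8)*(1/286) = 231/4 + 13*(1/286) = 231/4 + 1/22 = 2543/44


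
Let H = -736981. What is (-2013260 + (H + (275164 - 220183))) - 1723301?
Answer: -4418561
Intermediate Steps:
(-2013260 + (H + (275164 - 220183))) - 1723301 = (-2013260 + (-736981 + (275164 - 220183))) - 1723301 = (-2013260 + (-736981 + 54981)) - 1723301 = (-2013260 - 682000) - 1723301 = -2695260 - 1723301 = -4418561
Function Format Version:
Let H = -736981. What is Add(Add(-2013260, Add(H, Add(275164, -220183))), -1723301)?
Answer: -4418561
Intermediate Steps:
Add(Add(-2013260, Add(H, Add(275164, -220183))), -1723301) = Add(Add(-2013260, Add(-736981, Add(275164, -220183))), -1723301) = Add(Add(-2013260, Add(-736981, 54981)), -1723301) = Add(Add(-2013260, -682000), -1723301) = Add(-2695260, -1723301) = -4418561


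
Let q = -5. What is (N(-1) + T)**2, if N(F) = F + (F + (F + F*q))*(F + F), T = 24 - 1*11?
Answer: 36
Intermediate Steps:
T = 13 (T = 24 - 11 = 13)
N(F) = F - 6*F**2 (N(F) = F + (F + (F + F*(-5)))*(F + F) = F + (F + (F - 5*F))*(2*F) = F + (F - 4*F)*(2*F) = F + (-3*F)*(2*F) = F - 6*F**2)
(N(-1) + T)**2 = (-(1 - 6*(-1)) + 13)**2 = (-(1 + 6) + 13)**2 = (-1*7 + 13)**2 = (-7 + 13)**2 = 6**2 = 36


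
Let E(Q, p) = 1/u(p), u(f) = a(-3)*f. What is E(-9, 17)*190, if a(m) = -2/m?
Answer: 285/17 ≈ 16.765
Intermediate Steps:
u(f) = 2*f/3 (u(f) = (-2/(-3))*f = (-2*(-⅓))*f = 2*f/3)
E(Q, p) = 3/(2*p) (E(Q, p) = 1/(2*p/3) = 3/(2*p))
E(-9, 17)*190 = ((3/2)/17)*190 = ((3/2)*(1/17))*190 = (3/34)*190 = 285/17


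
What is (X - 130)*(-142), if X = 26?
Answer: 14768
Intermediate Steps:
(X - 130)*(-142) = (26 - 130)*(-142) = -104*(-142) = 14768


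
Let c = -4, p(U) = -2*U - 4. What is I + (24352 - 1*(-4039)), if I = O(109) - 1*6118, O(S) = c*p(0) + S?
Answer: 22398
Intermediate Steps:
p(U) = -4 - 2*U
O(S) = 16 + S (O(S) = -4*(-4 - 2*0) + S = -4*(-4 + 0) + S = -4*(-4) + S = 16 + S)
I = -5993 (I = (16 + 109) - 1*6118 = 125 - 6118 = -5993)
I + (24352 - 1*(-4039)) = -5993 + (24352 - 1*(-4039)) = -5993 + (24352 + 4039) = -5993 + 28391 = 22398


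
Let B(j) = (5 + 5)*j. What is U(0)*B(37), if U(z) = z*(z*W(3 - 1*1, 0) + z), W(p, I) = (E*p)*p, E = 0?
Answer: 0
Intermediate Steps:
W(p, I) = 0 (W(p, I) = (0*p)*p = 0*p = 0)
B(j) = 10*j
U(z) = z**2 (U(z) = z*(z*0 + z) = z*(0 + z) = z*z = z**2)
U(0)*B(37) = 0**2*(10*37) = 0*370 = 0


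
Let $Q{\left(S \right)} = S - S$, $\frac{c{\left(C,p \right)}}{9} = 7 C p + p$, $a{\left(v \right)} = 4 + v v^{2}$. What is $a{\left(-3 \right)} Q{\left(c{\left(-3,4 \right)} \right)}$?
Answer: $0$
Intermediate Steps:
$a{\left(v \right)} = 4 + v^{3}$
$c{\left(C,p \right)} = 9 p + 63 C p$ ($c{\left(C,p \right)} = 9 \left(7 C p + p\right) = 9 \left(p + 7 C p\right) = 9 p + 63 C p$)
$Q{\left(S \right)} = 0$
$a{\left(-3 \right)} Q{\left(c{\left(-3,4 \right)} \right)} = \left(4 + \left(-3\right)^{3}\right) 0 = \left(4 - 27\right) 0 = \left(-23\right) 0 = 0$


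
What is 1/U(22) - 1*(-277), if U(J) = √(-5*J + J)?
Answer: 277 - I*√22/44 ≈ 277.0 - 0.1066*I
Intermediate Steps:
U(J) = 2*√(-J) (U(J) = √(-4*J) = 2*√(-J))
1/U(22) - 1*(-277) = 1/(2*√(-1*22)) - 1*(-277) = 1/(2*√(-22)) + 277 = 1/(2*(I*√22)) + 277 = 1/(2*I*√22) + 277 = -I*√22/44 + 277 = 277 - I*√22/44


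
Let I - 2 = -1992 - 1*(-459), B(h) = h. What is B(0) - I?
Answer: 1531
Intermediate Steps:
I = -1531 (I = 2 + (-1992 - 1*(-459)) = 2 + (-1992 + 459) = 2 - 1533 = -1531)
B(0) - I = 0 - 1*(-1531) = 0 + 1531 = 1531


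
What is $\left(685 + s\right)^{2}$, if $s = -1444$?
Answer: $576081$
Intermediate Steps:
$\left(685 + s\right)^{2} = \left(685 - 1444\right)^{2} = \left(-759\right)^{2} = 576081$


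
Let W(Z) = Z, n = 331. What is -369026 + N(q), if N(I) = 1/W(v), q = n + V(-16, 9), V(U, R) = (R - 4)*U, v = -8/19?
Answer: -2952227/8 ≈ -3.6903e+5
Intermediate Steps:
v = -8/19 (v = -8*1/19 = -8/19 ≈ -0.42105)
V(U, R) = U*(-4 + R) (V(U, R) = (-4 + R)*U = U*(-4 + R))
q = 251 (q = 331 - 16*(-4 + 9) = 331 - 16*5 = 331 - 80 = 251)
N(I) = -19/8 (N(I) = 1/(-8/19) = -19/8)
-369026 + N(q) = -369026 - 19/8 = -2952227/8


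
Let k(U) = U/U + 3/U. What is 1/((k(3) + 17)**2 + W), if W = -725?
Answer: -1/364 ≈ -0.0027473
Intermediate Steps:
k(U) = 1 + 3/U
1/((k(3) + 17)**2 + W) = 1/(((3 + 3)/3 + 17)**2 - 725) = 1/(((1/3)*6 + 17)**2 - 725) = 1/((2 + 17)**2 - 725) = 1/(19**2 - 725) = 1/(361 - 725) = 1/(-364) = -1/364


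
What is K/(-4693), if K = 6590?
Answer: -6590/4693 ≈ -1.4042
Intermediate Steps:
K/(-4693) = 6590/(-4693) = 6590*(-1/4693) = -6590/4693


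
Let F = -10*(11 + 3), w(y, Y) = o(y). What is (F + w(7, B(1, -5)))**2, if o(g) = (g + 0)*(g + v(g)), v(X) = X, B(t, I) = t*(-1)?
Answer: 1764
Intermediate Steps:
B(t, I) = -t
o(g) = 2*g**2 (o(g) = (g + 0)*(g + g) = g*(2*g) = 2*g**2)
w(y, Y) = 2*y**2
F = -140 (F = -10*14 = -140)
(F + w(7, B(1, -5)))**2 = (-140 + 2*7**2)**2 = (-140 + 2*49)**2 = (-140 + 98)**2 = (-42)**2 = 1764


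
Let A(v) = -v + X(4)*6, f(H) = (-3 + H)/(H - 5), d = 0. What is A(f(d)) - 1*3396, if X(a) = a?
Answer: -16863/5 ≈ -3372.6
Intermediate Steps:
f(H) = (-3 + H)/(-5 + H)
A(v) = 24 - v (A(v) = -v + 4*6 = -v + 24 = 24 - v)
A(f(d)) - 1*3396 = (24 - (-3 + 0)/(-5 + 0)) - 1*3396 = (24 - (-3)/(-5)) - 3396 = (24 - (-1)*(-3)/5) - 3396 = (24 - 1*⅗) - 3396 = (24 - ⅗) - 3396 = 117/5 - 3396 = -16863/5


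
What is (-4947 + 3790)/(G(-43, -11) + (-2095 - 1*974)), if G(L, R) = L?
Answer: 1157/3112 ≈ 0.37179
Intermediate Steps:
(-4947 + 3790)/(G(-43, -11) + (-2095 - 1*974)) = (-4947 + 3790)/(-43 + (-2095 - 1*974)) = -1157/(-43 + (-2095 - 974)) = -1157/(-43 - 3069) = -1157/(-3112) = -1157*(-1/3112) = 1157/3112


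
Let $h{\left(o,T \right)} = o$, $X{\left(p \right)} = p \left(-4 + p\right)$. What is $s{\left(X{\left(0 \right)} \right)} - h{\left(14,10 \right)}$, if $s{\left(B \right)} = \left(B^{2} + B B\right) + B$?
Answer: $-14$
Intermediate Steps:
$s{\left(B \right)} = B + 2 B^{2}$ ($s{\left(B \right)} = \left(B^{2} + B^{2}\right) + B = 2 B^{2} + B = B + 2 B^{2}$)
$s{\left(X{\left(0 \right)} \right)} - h{\left(14,10 \right)} = 0 \left(-4 + 0\right) \left(1 + 2 \cdot 0 \left(-4 + 0\right)\right) - 14 = 0 \left(-4\right) \left(1 + 2 \cdot 0 \left(-4\right)\right) - 14 = 0 \left(1 + 2 \cdot 0\right) - 14 = 0 \left(1 + 0\right) - 14 = 0 \cdot 1 - 14 = 0 - 14 = -14$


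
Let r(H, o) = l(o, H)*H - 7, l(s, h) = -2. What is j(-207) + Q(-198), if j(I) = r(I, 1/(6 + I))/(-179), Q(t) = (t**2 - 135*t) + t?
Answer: 11766337/179 ≈ 65734.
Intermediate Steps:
Q(t) = t**2 - 134*t
r(H, o) = -7 - 2*H (r(H, o) = -2*H - 7 = -7 - 2*H)
j(I) = 7/179 + 2*I/179 (j(I) = (-7 - 2*I)/(-179) = (-7 - 2*I)*(-1/179) = 7/179 + 2*I/179)
j(-207) + Q(-198) = (7/179 + (2/179)*(-207)) - 198*(-134 - 198) = (7/179 - 414/179) - 198*(-332) = -407/179 + 65736 = 11766337/179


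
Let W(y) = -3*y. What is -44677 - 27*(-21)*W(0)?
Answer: -44677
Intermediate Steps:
-44677 - 27*(-21)*W(0) = -44677 - 27*(-21)*(-3*0) = -44677 - (-567)*0 = -44677 - 1*0 = -44677 + 0 = -44677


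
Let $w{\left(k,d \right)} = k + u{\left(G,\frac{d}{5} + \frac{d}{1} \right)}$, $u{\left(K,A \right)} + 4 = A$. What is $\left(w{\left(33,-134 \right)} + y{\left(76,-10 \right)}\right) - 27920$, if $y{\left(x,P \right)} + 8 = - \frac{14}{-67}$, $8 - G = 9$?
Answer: $- \frac{9399963}{335} \approx -28060.0$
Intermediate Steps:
$G = -1$ ($G = 8 - 9 = -1$)
$u{\left(K,A \right)} = -4 + A$
$w{\left(k,d \right)} = -4 + k + \frac{6 d}{5}$ ($w{\left(k,d \right)} = k - \left(4 - \frac{d}{1} - \frac{d}{5}\right) = k - \left(4 - d 1 - d \frac{1}{5}\right) = k + \left(-4 + \left(\frac{d}{5} + d\right)\right) = k + \left(-4 + \frac{6 d}{5}\right) = -4 + k + \frac{6 d}{5}$)
$y{\left(x,P \right)} = - \frac{522}{67}$ ($y{\left(x,P \right)} = -8 - \frac{14}{-67} = -8 - - \frac{14}{67} = -8 + \frac{14}{67} = - \frac{522}{67}$)
$\left(w{\left(33,-134 \right)} + y{\left(76,-10 \right)}\right) - 27920 = \left(\left(-4 + 33 + \frac{6}{5} \left(-134\right)\right) - \frac{522}{67}\right) - 27920 = \left(\left(-4 + 33 - \frac{804}{5}\right) - \frac{522}{67}\right) - 27920 = \left(- \frac{659}{5} - \frac{522}{67}\right) - 27920 = - \frac{46763}{335} - 27920 = - \frac{9399963}{335}$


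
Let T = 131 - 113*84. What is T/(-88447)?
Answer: 9361/88447 ≈ 0.10584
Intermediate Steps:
T = -9361 (T = 131 - 9492 = -9361)
T/(-88447) = -9361/(-88447) = -9361*(-1/88447) = 9361/88447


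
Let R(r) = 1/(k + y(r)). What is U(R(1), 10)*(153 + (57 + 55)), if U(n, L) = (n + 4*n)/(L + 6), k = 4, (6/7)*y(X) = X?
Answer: 3975/248 ≈ 16.028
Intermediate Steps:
y(X) = 7*X/6
R(r) = 1/(4 + 7*r/6)
U(n, L) = 5*n/(6 + L) (U(n, L) = (5*n)/(6 + L) = 5*n/(6 + L))
U(R(1), 10)*(153 + (57 + 55)) = (5*(6/(24 + 7*1))/(6 + 10))*(153 + (57 + 55)) = (5*(6/(24 + 7))/16)*(153 + 112) = (5*(6/31)*(1/16))*265 = (15/248)*265 = 3975/248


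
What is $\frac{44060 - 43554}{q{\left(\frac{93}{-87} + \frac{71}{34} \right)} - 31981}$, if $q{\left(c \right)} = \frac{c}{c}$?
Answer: $- \frac{253}{15990} \approx -0.015822$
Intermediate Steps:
$q{\left(c \right)} = 1$
$\frac{44060 - 43554}{q{\left(\frac{93}{-87} + \frac{71}{34} \right)} - 31981} = \frac{44060 - 43554}{1 - 31981} = \frac{506}{1 - 31981} = \frac{506}{-31980} = 506 \left(- \frac{1}{31980}\right) = - \frac{253}{15990}$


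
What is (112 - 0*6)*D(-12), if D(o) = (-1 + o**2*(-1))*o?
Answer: 194880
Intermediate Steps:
D(o) = o*(-1 - o**2) (D(o) = (-1 - o**2)*o = o*(-1 - o**2))
(112 - 0*6)*D(-12) = (112 - 0*6)*(-1*(-12) - 1*(-12)**3) = (112 - 1*0)*(12 - 1*(-1728)) = (112 + 0)*(12 + 1728) = 112*1740 = 194880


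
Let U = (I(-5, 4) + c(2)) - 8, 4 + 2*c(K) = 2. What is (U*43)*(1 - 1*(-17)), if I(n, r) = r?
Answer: -3870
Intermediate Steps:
c(K) = -1 (c(K) = -2 + (½)*2 = -2 + 1 = -1)
U = -5 (U = (4 - 1) - 8 = 3 - 8 = -5)
(U*43)*(1 - 1*(-17)) = (-5*43)*(1 - 1*(-17)) = -215*(1 + 17) = -215*18 = -3870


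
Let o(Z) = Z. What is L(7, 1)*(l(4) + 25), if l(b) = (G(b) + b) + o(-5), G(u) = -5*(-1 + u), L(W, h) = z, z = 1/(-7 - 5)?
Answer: -¾ ≈ -0.75000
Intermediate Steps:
z = -1/12 (z = 1/(-12) = -1/12 ≈ -0.083333)
L(W, h) = -1/12
G(u) = 5 - 5*u
l(b) = -4*b (l(b) = ((5 - 5*b) + b) - 5 = (5 - 4*b) - 5 = -4*b)
L(7, 1)*(l(4) + 25) = -(-4*4 + 25)/12 = -(-16 + 25)/12 = -1/12*9 = -¾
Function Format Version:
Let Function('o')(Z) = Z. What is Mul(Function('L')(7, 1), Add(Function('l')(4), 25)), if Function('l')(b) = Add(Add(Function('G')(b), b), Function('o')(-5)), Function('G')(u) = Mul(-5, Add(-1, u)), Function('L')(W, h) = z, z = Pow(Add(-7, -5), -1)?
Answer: Rational(-3, 4) ≈ -0.75000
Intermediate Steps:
z = Rational(-1, 12) (z = Pow(-12, -1) = Rational(-1, 12) ≈ -0.083333)
Function('L')(W, h) = Rational(-1, 12)
Function('G')(u) = Add(5, Mul(-5, u))
Function('l')(b) = Mul(-4, b) (Function('l')(b) = Add(Add(Add(5, Mul(-5, b)), b), -5) = Add(Add(5, Mul(-4, b)), -5) = Mul(-4, b))
Mul(Function('L')(7, 1), Add(Function('l')(4), 25)) = Mul(Rational(-1, 12), Add(Mul(-4, 4), 25)) = Mul(Rational(-1, 12), Add(-16, 25)) = Mul(Rational(-1, 12), 9) = Rational(-3, 4)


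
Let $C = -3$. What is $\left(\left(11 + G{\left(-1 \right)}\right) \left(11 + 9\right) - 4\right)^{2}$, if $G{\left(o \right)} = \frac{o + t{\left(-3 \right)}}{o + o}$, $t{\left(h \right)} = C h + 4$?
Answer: $9216$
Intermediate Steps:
$t{\left(h \right)} = 4 - 3 h$ ($t{\left(h \right)} = - 3 h + 4 = 4 - 3 h$)
$G{\left(o \right)} = \frac{13 + o}{2 o}$ ($G{\left(o \right)} = \frac{o + \left(4 - -9\right)}{o + o} = \frac{o + \left(4 + 9\right)}{2 o} = \left(o + 13\right) \frac{1}{2 o} = \left(13 + o\right) \frac{1}{2 o} = \frac{13 + o}{2 o}$)
$\left(\left(11 + G{\left(-1 \right)}\right) \left(11 + 9\right) - 4\right)^{2} = \left(\left(11 + \frac{13 - 1}{2 \left(-1\right)}\right) \left(11 + 9\right) - 4\right)^{2} = \left(\left(11 + \frac{1}{2} \left(-1\right) 12\right) 20 - 4\right)^{2} = \left(\left(11 - 6\right) 20 - 4\right)^{2} = \left(5 \cdot 20 - 4\right)^{2} = \left(100 - 4\right)^{2} = 96^{2} = 9216$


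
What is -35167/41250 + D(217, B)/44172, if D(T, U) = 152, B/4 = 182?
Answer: -11720657/13803750 ≈ -0.84909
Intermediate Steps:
B = 728 (B = 4*182 = 728)
-35167/41250 + D(217, B)/44172 = -35167/41250 + 152/44172 = -35167*1/41250 + 152*(1/44172) = -3197/3750 + 38/11043 = -11720657/13803750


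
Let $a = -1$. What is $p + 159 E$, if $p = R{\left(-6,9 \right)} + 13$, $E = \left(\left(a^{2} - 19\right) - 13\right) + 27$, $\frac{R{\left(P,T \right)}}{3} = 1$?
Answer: $-620$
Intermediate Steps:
$R{\left(P,T \right)} = 3$ ($R{\left(P,T \right)} = 3 \cdot 1 = 3$)
$E = -4$ ($E = \left(\left(\left(-1\right)^{2} - 19\right) - 13\right) + 27 = \left(\left(1 - 19\right) - 13\right) + 27 = \left(-18 - 13\right) + 27 = -31 + 27 = -4$)
$p = 16$ ($p = 3 + 13 = 16$)
$p + 159 E = 16 + 159 \left(-4\right) = 16 - 636 = -620$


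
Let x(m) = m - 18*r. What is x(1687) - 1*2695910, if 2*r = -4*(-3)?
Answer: -2694331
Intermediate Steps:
r = 6 (r = (-4*(-3))/2 = (½)*12 = 6)
x(m) = -108 + m (x(m) = m - 18*6 = m - 108 = -108 + m)
x(1687) - 1*2695910 = (-108 + 1687) - 1*2695910 = 1579 - 2695910 = -2694331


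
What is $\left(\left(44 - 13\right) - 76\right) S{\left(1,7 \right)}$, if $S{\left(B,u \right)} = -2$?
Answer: $90$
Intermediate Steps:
$\left(\left(44 - 13\right) - 76\right) S{\left(1,7 \right)} = \left(\left(44 - 13\right) - 76\right) \left(-2\right) = \left(31 - 76\right) \left(-2\right) = \left(-45\right) \left(-2\right) = 90$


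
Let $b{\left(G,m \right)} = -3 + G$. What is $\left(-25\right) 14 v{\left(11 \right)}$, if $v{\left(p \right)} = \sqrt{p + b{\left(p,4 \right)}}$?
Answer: $- 350 \sqrt{19} \approx -1525.6$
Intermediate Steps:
$v{\left(p \right)} = \sqrt{-3 + 2 p}$ ($v{\left(p \right)} = \sqrt{p + \left(-3 + p\right)} = \sqrt{-3 + 2 p}$)
$\left(-25\right) 14 v{\left(11 \right)} = \left(-25\right) 14 \sqrt{-3 + 2 \cdot 11} = - 350 \sqrt{-3 + 22} = - 350 \sqrt{19}$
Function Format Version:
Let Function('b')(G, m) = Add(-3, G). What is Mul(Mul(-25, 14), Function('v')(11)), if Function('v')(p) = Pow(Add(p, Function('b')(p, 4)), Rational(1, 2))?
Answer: Mul(-350, Pow(19, Rational(1, 2))) ≈ -1525.6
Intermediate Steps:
Function('v')(p) = Pow(Add(-3, Mul(2, p)), Rational(1, 2)) (Function('v')(p) = Pow(Add(p, Add(-3, p)), Rational(1, 2)) = Pow(Add(-3, Mul(2, p)), Rational(1, 2)))
Mul(Mul(-25, 14), Function('v')(11)) = Mul(Mul(-25, 14), Pow(Add(-3, Mul(2, 11)), Rational(1, 2))) = Mul(-350, Pow(Add(-3, 22), Rational(1, 2))) = Mul(-350, Pow(19, Rational(1, 2)))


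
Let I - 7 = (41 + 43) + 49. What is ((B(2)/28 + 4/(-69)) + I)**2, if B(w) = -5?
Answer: 72912420529/3732624 ≈ 19534.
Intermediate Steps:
I = 140 (I = 7 + ((41 + 43) + 49) = 7 + (84 + 49) = 7 + 133 = 140)
((B(2)/28 + 4/(-69)) + I)**2 = ((-5/28 + 4/(-69)) + 140)**2 = ((-5*1/28 + 4*(-1/69)) + 140)**2 = ((-5/28 - 4/69) + 140)**2 = (-457/1932 + 140)**2 = (270023/1932)**2 = 72912420529/3732624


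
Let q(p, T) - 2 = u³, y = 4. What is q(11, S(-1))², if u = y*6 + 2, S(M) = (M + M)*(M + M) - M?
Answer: 308986084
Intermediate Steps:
S(M) = -M + 4*M² (S(M) = (2*M)*(2*M) - M = 4*M² - M = -M + 4*M²)
u = 26 (u = 4*6 + 2 = 24 + 2 = 26)
q(p, T) = 17578 (q(p, T) = 2 + 26³ = 2 + 17576 = 17578)
q(11, S(-1))² = 17578² = 308986084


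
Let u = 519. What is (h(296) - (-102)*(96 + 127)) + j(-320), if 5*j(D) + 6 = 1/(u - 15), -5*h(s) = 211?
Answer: 57210553/2520 ≈ 22703.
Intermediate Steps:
h(s) = -211/5 (h(s) = -⅕*211 = -211/5)
j(D) = -3023/2520 (j(D) = -6/5 + 1/(5*(519 - 15)) = -6/5 + (⅕)/504 = -6/5 + (⅕)*(1/504) = -6/5 + 1/2520 = -3023/2520)
(h(296) - (-102)*(96 + 127)) + j(-320) = (-211/5 - (-102)*(96 + 127)) - 3023/2520 = (-211/5 - (-102)*223) - 3023/2520 = (-211/5 - 1*(-22746)) - 3023/2520 = (-211/5 + 22746) - 3023/2520 = 113519/5 - 3023/2520 = 57210553/2520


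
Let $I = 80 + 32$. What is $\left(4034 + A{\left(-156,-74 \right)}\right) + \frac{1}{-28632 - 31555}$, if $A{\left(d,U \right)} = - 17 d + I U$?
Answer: $- \frac{96419575}{60187} \approx -1602.0$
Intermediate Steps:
$I = 112$
$A{\left(d,U \right)} = - 17 d + 112 U$
$\left(4034 + A{\left(-156,-74 \right)}\right) + \frac{1}{-28632 - 31555} = \left(4034 + \left(\left(-17\right) \left(-156\right) + 112 \left(-74\right)\right)\right) + \frac{1}{-28632 - 31555} = \left(4034 + \left(2652 - 8288\right)\right) + \frac{1}{-60187} = \left(4034 - 5636\right) - \frac{1}{60187} = -1602 - \frac{1}{60187} = - \frac{96419575}{60187}$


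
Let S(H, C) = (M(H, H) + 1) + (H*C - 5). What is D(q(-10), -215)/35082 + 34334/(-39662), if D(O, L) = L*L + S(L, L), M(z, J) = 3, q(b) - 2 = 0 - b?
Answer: 1231103425/695711142 ≈ 1.7696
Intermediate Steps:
q(b) = 2 - b (q(b) = 2 + (0 - b) = 2 - b)
S(H, C) = -1 + C*H (S(H, C) = (3 + 1) + (H*C - 5) = 4 + (C*H - 5) = 4 + (-5 + C*H) = -1 + C*H)
D(O, L) = -1 + 2*L² (D(O, L) = L*L + (-1 + L*L) = L² + (-1 + L²) = -1 + 2*L²)
D(q(-10), -215)/35082 + 34334/(-39662) = (-1 + 2*(-215)²)/35082 + 34334/(-39662) = (-1 + 2*46225)*(1/35082) + 34334*(-1/39662) = (-1 + 92450)*(1/35082) - 17167/19831 = 92449*(1/35082) - 17167/19831 = 92449/35082 - 17167/19831 = 1231103425/695711142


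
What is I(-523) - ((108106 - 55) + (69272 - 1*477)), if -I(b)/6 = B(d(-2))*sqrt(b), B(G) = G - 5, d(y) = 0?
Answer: -176846 + 30*I*sqrt(523) ≈ -1.7685e+5 + 686.08*I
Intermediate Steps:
B(G) = -5 + G
I(b) = 30*sqrt(b) (I(b) = -6*(-5 + 0)*sqrt(b) = -(-30)*sqrt(b) = 30*sqrt(b))
I(-523) - ((108106 - 55) + (69272 - 1*477)) = 30*sqrt(-523) - ((108106 - 55) + (69272 - 1*477)) = 30*(I*sqrt(523)) - (108051 + (69272 - 477)) = 30*I*sqrt(523) - (108051 + 68795) = 30*I*sqrt(523) - 1*176846 = 30*I*sqrt(523) - 176846 = -176846 + 30*I*sqrt(523)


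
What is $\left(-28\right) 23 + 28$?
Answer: $-616$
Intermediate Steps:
$\left(-28\right) 23 + 28 = -644 + 28 = -616$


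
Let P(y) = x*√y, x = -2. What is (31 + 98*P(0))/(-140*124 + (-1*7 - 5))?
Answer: -31/17372 ≈ -0.0017845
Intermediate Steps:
P(y) = -2*√y
(31 + 98*P(0))/(-140*124 + (-1*7 - 5)) = (31 + 98*(-2*√0))/(-140*124 + (-1*7 - 5)) = (31 + 98*(-2*0))/(-17360 + (-7 - 5)) = (31 + 98*0)/(-17360 - 12) = (31 + 0)/(-17372) = 31*(-1/17372) = -31/17372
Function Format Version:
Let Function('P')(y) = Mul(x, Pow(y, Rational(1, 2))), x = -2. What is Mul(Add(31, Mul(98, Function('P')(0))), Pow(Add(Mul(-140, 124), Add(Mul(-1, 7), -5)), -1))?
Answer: Rational(-31, 17372) ≈ -0.0017845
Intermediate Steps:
Function('P')(y) = Mul(-2, Pow(y, Rational(1, 2)))
Mul(Add(31, Mul(98, Function('P')(0))), Pow(Add(Mul(-140, 124), Add(Mul(-1, 7), -5)), -1)) = Mul(Add(31, Mul(98, Mul(-2, Pow(0, Rational(1, 2))))), Pow(Add(Mul(-140, 124), Add(Mul(-1, 7), -5)), -1)) = Mul(Add(31, Mul(98, Mul(-2, 0))), Pow(Add(-17360, Add(-7, -5)), -1)) = Mul(Add(31, Mul(98, 0)), Pow(Add(-17360, -12), -1)) = Mul(Add(31, 0), Pow(-17372, -1)) = Mul(31, Rational(-1, 17372)) = Rational(-31, 17372)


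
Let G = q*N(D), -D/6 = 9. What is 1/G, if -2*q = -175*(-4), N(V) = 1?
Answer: -1/350 ≈ -0.0028571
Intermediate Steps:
D = -54 (D = -6*9 = -54)
q = -350 (q = -(-175)*(-4)/2 = -1/2*700 = -350)
G = -350 (G = -350*1 = -350)
1/G = 1/(-350) = -1/350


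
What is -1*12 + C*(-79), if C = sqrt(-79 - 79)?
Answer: -12 - 79*I*sqrt(158) ≈ -12.0 - 993.01*I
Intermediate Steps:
C = I*sqrt(158) (C = sqrt(-158) = I*sqrt(158) ≈ 12.57*I)
-1*12 + C*(-79) = -1*12 + (I*sqrt(158))*(-79) = -12 - 79*I*sqrt(158)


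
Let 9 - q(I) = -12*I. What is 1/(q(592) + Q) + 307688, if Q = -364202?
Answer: 109872000231/357089 ≈ 3.0769e+5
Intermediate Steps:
q(I) = 9 + 12*I (q(I) = 9 - (-12)*I = 9 + 12*I)
1/(q(592) + Q) + 307688 = 1/((9 + 12*592) - 364202) + 307688 = 1/((9 + 7104) - 364202) + 307688 = 1/(7113 - 364202) + 307688 = 1/(-357089) + 307688 = -1/357089 + 307688 = 109872000231/357089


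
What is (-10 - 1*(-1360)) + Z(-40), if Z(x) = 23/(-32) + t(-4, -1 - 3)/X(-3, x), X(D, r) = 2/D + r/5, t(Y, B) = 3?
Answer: 561157/416 ≈ 1348.9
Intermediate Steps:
X(D, r) = 2/D + r/5 (X(D, r) = 2/D + r*(⅕) = 2/D + r/5)
Z(x) = -23/32 + 3/(-⅔ + x/5) (Z(x) = 23/(-32) + 3/(2/(-3) + x/5) = 23*(-1/32) + 3/(2*(-⅓) + x/5) = -23/32 + 3/(-⅔ + x/5))
(-10 - 1*(-1360)) + Z(-40) = (-10 - 1*(-1360)) + (1670 - 69*(-40))/(32*(-10 + 3*(-40))) = (-10 + 1360) + (1670 + 2760)/(32*(-10 - 120)) = 1350 + (1/32)*4430/(-130) = 1350 + (1/32)*(-1/130)*4430 = 1350 - 443/416 = 561157/416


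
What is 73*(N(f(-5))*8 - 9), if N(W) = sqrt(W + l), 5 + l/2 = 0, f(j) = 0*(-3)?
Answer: -657 + 584*I*sqrt(10) ≈ -657.0 + 1846.8*I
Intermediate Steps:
f(j) = 0
l = -10 (l = -10 + 2*0 = -10 + 0 = -10)
N(W) = sqrt(-10 + W) (N(W) = sqrt(W - 10) = sqrt(-10 + W))
73*(N(f(-5))*8 - 9) = 73*(sqrt(-10 + 0)*8 - 9) = 73*(sqrt(-10)*8 - 9) = 73*((I*sqrt(10))*8 - 9) = 73*(8*I*sqrt(10) - 9) = 73*(-9 + 8*I*sqrt(10)) = -657 + 584*I*sqrt(10)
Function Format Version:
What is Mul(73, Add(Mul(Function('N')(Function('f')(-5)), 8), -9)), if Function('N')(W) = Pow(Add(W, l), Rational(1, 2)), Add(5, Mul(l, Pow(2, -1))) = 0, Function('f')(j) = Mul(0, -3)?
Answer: Add(-657, Mul(584, I, Pow(10, Rational(1, 2)))) ≈ Add(-657.00, Mul(1846.8, I))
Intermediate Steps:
Function('f')(j) = 0
l = -10 (l = Add(-10, Mul(2, 0)) = Add(-10, 0) = -10)
Function('N')(W) = Pow(Add(-10, W), Rational(1, 2)) (Function('N')(W) = Pow(Add(W, -10), Rational(1, 2)) = Pow(Add(-10, W), Rational(1, 2)))
Mul(73, Add(Mul(Function('N')(Function('f')(-5)), 8), -9)) = Mul(73, Add(Mul(Pow(Add(-10, 0), Rational(1, 2)), 8), -9)) = Mul(73, Add(Mul(Pow(-10, Rational(1, 2)), 8), -9)) = Mul(73, Add(Mul(Mul(I, Pow(10, Rational(1, 2))), 8), -9)) = Mul(73, Add(Mul(8, I, Pow(10, Rational(1, 2))), -9)) = Mul(73, Add(-9, Mul(8, I, Pow(10, Rational(1, 2))))) = Add(-657, Mul(584, I, Pow(10, Rational(1, 2))))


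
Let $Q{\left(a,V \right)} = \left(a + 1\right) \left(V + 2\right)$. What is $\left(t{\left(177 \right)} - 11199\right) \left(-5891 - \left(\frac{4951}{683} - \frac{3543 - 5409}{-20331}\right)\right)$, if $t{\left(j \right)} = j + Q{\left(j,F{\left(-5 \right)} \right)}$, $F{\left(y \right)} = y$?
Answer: $\frac{11684719622696}{171433} \approx 6.8159 \cdot 10^{7}$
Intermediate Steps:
$Q{\left(a,V \right)} = \left(1 + a\right) \left(2 + V\right)$
$t{\left(j \right)} = -3 - 2 j$ ($t{\left(j \right)} = j + \left(2 - 5 + 2 j - 5 j\right) = j - \left(3 + 3 j\right) = -3 - 2 j$)
$\left(t{\left(177 \right)} - 11199\right) \left(-5891 - \left(\frac{4951}{683} - \frac{3543 - 5409}{-20331}\right)\right) = \left(\left(-3 - 354\right) - 11199\right) \left(-5891 - \left(\frac{4951}{683} - \frac{3543 - 5409}{-20331}\right)\right) = \left(\left(-3 - 354\right) - 11199\right) \left(-5891 - \frac{33128101}{4628691}\right) = \left(-357 - 11199\right) \left(-5891 + \left(\frac{622}{6777} - \frac{4951}{683}\right)\right) = - 11556 \left(-5891 - \frac{33128101}{4628691}\right) = \left(-11556\right) \left(- \frac{27300746782}{4628691}\right) = \frac{11684719622696}{171433}$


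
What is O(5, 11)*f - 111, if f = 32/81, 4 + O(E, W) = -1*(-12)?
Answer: -8735/81 ≈ -107.84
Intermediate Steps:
O(E, W) = 8 (O(E, W) = -4 - 1*(-12) = -4 + 12 = 8)
f = 32/81 (f = 32*(1/81) = 32/81 ≈ 0.39506)
O(5, 11)*f - 111 = 8*(32/81) - 111 = 256/81 - 111 = -8735/81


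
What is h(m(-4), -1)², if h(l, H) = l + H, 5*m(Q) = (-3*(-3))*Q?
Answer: 1681/25 ≈ 67.240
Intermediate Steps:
m(Q) = 9*Q/5 (m(Q) = ((-3*(-3))*Q)/5 = (9*Q)/5 = 9*Q/5)
h(l, H) = H + l
h(m(-4), -1)² = (-1 + (9/5)*(-4))² = (-1 - 36/5)² = (-41/5)² = 1681/25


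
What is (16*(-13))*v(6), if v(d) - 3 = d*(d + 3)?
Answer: -11856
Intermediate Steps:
v(d) = 3 + d*(3 + d) (v(d) = 3 + d*(d + 3) = 3 + d*(3 + d))
(16*(-13))*v(6) = (16*(-13))*(3 + 6**2 + 3*6) = -208*(3 + 36 + 18) = -208*57 = -11856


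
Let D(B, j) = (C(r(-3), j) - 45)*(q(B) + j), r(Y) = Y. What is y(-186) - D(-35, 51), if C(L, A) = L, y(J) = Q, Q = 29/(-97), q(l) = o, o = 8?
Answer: 274675/97 ≈ 2831.7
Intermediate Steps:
q(l) = 8
Q = -29/97 (Q = 29*(-1/97) = -29/97 ≈ -0.29897)
y(J) = -29/97
D(B, j) = -384 - 48*j (D(B, j) = (-3 - 45)*(8 + j) = -48*(8 + j) = -384 - 48*j)
y(-186) - D(-35, 51) = -29/97 - (-384 - 48*51) = -29/97 - (-384 - 2448) = -29/97 - 1*(-2832) = -29/97 + 2832 = 274675/97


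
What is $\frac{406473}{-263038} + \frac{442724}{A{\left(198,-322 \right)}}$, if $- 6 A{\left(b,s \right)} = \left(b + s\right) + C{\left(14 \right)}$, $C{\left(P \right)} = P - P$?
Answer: $\frac{174667252605}{8154178} \approx 21421.0$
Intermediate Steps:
$C{\left(P \right)} = 0$
$A{\left(b,s \right)} = - \frac{b}{6} - \frac{s}{6}$ ($A{\left(b,s \right)} = - \frac{\left(b + s\right) + 0}{6} = - \frac{b + s}{6} = - \frac{b}{6} - \frac{s}{6}$)
$\frac{406473}{-263038} + \frac{442724}{A{\left(198,-322 \right)}} = \frac{406473}{-263038} + \frac{442724}{\left(- \frac{1}{6}\right) 198 - - \frac{161}{3}} = 406473 \left(- \frac{1}{263038}\right) + \frac{442724}{-33 + \frac{161}{3}} = - \frac{406473}{263038} + \frac{442724}{\frac{62}{3}} = - \frac{406473}{263038} + 442724 \cdot \frac{3}{62} = - \frac{406473}{263038} + \frac{664086}{31} = \frac{174667252605}{8154178}$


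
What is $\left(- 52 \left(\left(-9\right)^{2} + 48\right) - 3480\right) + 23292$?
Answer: $13104$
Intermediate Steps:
$\left(- 52 \left(\left(-9\right)^{2} + 48\right) - 3480\right) + 23292 = \left(- 52 \left(81 + 48\right) - 3480\right) + 23292 = \left(\left(-52\right) 129 - 3480\right) + 23292 = \left(-6708 - 3480\right) + 23292 = -10188 + 23292 = 13104$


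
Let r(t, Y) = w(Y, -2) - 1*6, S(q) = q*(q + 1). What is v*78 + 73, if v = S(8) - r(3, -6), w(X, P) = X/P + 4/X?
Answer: 5975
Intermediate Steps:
w(X, P) = 4/X + X/P
S(q) = q*(1 + q)
r(t, Y) = -6 + 4/Y - Y/2 (r(t, Y) = (4/Y + Y/(-2)) - 1*6 = (4/Y + Y*(-1/2)) - 6 = (4/Y - Y/2) - 6 = -6 + 4/Y - Y/2)
v = 227/3 (v = 8*(1 + 8) - (-6 + 4/(-6) - 1/2*(-6)) = 8*9 - (-6 + 4*(-1/6) + 3) = 72 - (-6 - 2/3 + 3) = 72 - 1*(-11/3) = 72 + 11/3 = 227/3 ≈ 75.667)
v*78 + 73 = (227/3)*78 + 73 = 5902 + 73 = 5975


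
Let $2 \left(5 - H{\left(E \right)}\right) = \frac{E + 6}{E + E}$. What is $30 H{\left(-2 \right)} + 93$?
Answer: $258$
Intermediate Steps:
$H{\left(E \right)} = 5 - \frac{6 + E}{4 E}$ ($H{\left(E \right)} = 5 - \frac{\left(E + 6\right) \frac{1}{E + E}}{2} = 5 - \frac{\left(6 + E\right) \frac{1}{2 E}}{2} = 5 - \frac{\frac{1}{2} \frac{1}{E} \left(6 + E\right)}{2} = 5 - \frac{6 + E}{4 E}$)
$30 H{\left(-2 \right)} + 93 = 30 \frac{-6 + 19 \left(-2\right)}{4 \left(-2\right)} + 93 = 30 \cdot \frac{1}{4} \left(- \frac{1}{2}\right) \left(-6 - 38\right) + 93 = 30 \cdot \frac{1}{4} \left(- \frac{1}{2}\right) \left(-44\right) + 93 = 30 \cdot \frac{11}{2} + 93 = 165 + 93 = 258$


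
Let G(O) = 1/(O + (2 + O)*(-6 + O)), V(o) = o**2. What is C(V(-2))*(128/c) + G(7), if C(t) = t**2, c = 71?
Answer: 32839/1136 ≈ 28.908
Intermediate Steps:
G(O) = 1/(O + (-6 + O)*(2 + O))
C(V(-2))*(128/c) + G(7) = ((-2)**2)**2*(128/71) + 1/(-12 + 7**2 - 3*7) = 4**2*(128*(1/71)) + 1/(-12 + 49 - 21) = 16*(128/71) + 1/16 = 2048/71 + 1/16 = 32839/1136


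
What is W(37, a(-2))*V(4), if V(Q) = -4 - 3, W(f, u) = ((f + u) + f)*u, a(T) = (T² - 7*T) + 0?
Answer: -11592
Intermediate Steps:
a(T) = T² - 7*T
W(f, u) = u*(u + 2*f) (W(f, u) = (u + 2*f)*u = u*(u + 2*f))
V(Q) = -7
W(37, a(-2))*V(4) = ((-2*(-7 - 2))*(-2*(-7 - 2) + 2*37))*(-7) = ((-2*(-9))*(-2*(-9) + 74))*(-7) = (18*(18 + 74))*(-7) = (18*92)*(-7) = 1656*(-7) = -11592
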